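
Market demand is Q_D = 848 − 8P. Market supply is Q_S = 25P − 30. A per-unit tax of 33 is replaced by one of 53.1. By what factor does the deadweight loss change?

2.589

In inverse form: demand P = 106 − 0.125Q, supply P = 1.2 + 0.04Q.
Competitive equilibrium: 106 − 0.125Q = 1.2 + 0.04Q → Q* = 635.1515, P* = 26.6061.
For a per-unit tax t: ΔQ = t/0.165, so DWL = ½·t·(t/0.165) = t²/0.33.
At t = 33: DWL = 3300. At t = 53.1: DWL = 8544.273.
Ratio = (53.1/33)² = 2.589.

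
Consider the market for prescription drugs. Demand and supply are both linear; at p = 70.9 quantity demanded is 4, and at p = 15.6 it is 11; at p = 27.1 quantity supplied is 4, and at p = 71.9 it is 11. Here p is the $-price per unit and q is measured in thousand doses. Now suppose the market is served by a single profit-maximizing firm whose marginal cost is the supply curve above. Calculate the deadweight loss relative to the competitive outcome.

Demand slope = (15.6 − 70.9)/(11 − 4) = −7.9, so p = 102.5 − 7.9q.
Supply slope = (71.9 − 27.1)/(11 − 4) = 6.4, so p = 1.5 + 6.4q.
Competitive equilibrium: 102.5 − 7.9q = 1.5 + 6.4q → q* = 7.0629, p* = 46.7028.
Marginal revenue: MR = 102.5 − 15.8q. Set MR = MC: 102.5 − 15.8q = 1.5 + 6.4q → q_m = 4.5495.
Price p_m = 102.5 − 7.9·4.5495 = 66.559; MC(q_m) = 1.5 + 6.4·4.5495 = 30.6168.
Competitive q* = 7.0629, so Δq = 2.5134; wedge = 66.559 − 30.6168 = 35.9422.
The triangle = ½ × 2.5134 × 35.9422 = $45.17 thousand.

$45.17 thousand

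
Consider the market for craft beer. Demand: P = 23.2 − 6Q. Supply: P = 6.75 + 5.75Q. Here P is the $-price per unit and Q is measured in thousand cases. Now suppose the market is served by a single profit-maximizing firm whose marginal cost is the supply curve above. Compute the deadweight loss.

Competitive equilibrium: 23.2 − 6Q = 6.75 + 5.75Q → Q* = 1.4, P* = 14.8.
Marginal revenue: MR = 23.2 − 12Q. Set MR = MC: 23.2 − 12Q = 6.75 + 5.75Q → Q_m = 0.9268.
Price P_m = 23.2 − 6·0.9268 = 17.6392; MC(Q_m) = 6.75 + 5.75·0.9268 = 12.0791.
Competitive Q* = 1.4, so ΔQ = 0.4732; wedge = 17.6392 − 12.0791 = 5.5601.
Deadweight loss = ½ × 0.4732 × 5.5601 = $1.32 thousand.

$1.32 thousand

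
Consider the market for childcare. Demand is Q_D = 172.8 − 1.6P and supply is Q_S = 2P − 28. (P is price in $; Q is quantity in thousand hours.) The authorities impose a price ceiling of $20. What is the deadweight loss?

In inverse form: demand P = 108 − 0.625Q, supply P = 14 + 0.5Q.
Competitive equilibrium: 108 − 0.625Q = 14 + 0.5Q → Q* = 83.5556, P* = 55.7778.
At the ceiling P = 20, quantity supplied = (20 − 14)/0.5 = 12.
Willingness to pay at Q' = 12: 108 − 0.625·12 = 100.5.
ΔQ = 83.5556 − 12 = 71.5556; wedge = 100.5 − 20 = 80.5.
The triangle = ½ × 71.5556 × 80.5 = $2880.11 thousand.

$2880.11 thousand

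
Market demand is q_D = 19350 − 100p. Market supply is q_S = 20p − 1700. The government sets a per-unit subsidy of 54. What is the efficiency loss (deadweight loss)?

24300

In inverse form: demand p = 193.5 − 0.01q, supply p = 85 + 0.05q.
Competitive equilibrium: 193.5 − 0.01q = 85 + 0.05q → q* = 1808.3333, p* = 175.4167.
The subsidy lowers effective supply by 54: p = 31 + 0.05q.
New quantity: 193.5 − 0.01q = 31 + 0.05q → q' = 2708.3333.
Overproduction Δq = 2708.3333 − 1808.3333 = 900; wedge = subsidy = 54.
The triangle = ½ × 900 × 54 = 24300.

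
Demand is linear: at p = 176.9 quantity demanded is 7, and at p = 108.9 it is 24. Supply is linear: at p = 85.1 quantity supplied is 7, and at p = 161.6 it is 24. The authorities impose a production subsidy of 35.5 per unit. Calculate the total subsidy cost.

Demand slope = (108.9 − 176.9)/(24 − 7) = −4, so p = 204.9 − 4q.
Supply slope = (161.6 − 85.1)/(24 − 7) = 4.5, so p = 53.6 + 4.5q.
Competitive equilibrium: 204.9 − 4q = 53.6 + 4.5q → q* = 17.8, p* = 133.7.
The subsidy lowers effective supply by 35.5: p = 18.1 + 4.5q.
New quantity: 204.9 − 4q = 18.1 + 4.5q → q' = 21.97647.
Total subsidy cost = 35.5 × 21.97647 = 780.16.

780.16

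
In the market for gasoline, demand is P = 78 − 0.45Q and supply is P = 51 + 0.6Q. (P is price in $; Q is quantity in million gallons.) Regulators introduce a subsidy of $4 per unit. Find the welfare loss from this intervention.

Competitive equilibrium: 78 − 0.45Q = 51 + 0.6Q → Q* = 25.7143, P* = 66.4286.
The subsidy lowers effective supply by 4: P = 47 + 0.6Q.
New quantity: 78 − 0.45Q = 47 + 0.6Q → Q' = 29.5238.
Overproduction ΔQ = 29.5238 − 25.7143 = 3.8095; wedge = subsidy = 4.
The triangle = ½ × 3.8095 × 4 = $7.62 million.

$7.62 million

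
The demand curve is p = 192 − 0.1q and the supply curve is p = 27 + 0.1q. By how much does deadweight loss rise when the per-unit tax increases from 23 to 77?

Competitive equilibrium: 192 − 0.1q = 27 + 0.1q → q* = 825, p* = 109.5.
For a per-unit tax t: Δq = t/0.2, so DWL = ½·t·(t/0.2) = t²/0.4.
At t = 23: DWL = 1322.5. At t = 77: DWL = 14822.5.
Increase = 14822.5 − 1322.5 = 13500.

13500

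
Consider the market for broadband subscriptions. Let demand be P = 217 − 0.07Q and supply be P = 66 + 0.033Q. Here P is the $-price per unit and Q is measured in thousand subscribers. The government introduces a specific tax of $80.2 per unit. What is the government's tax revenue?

Competitive equilibrium: 217 − 0.07Q = 66 + 0.033Q → Q* = 1466.01942, P* = 114.37864.
With the tax, the buyer price exceeds the seller price by 80.2: (217 − 0.07Q) − (66 + 0.033Q) = 80.2 → Q' = 687.37864.
Tax revenue = 80.2 × 687.37864 = $55127.77 thousand.

$55127.77 thousand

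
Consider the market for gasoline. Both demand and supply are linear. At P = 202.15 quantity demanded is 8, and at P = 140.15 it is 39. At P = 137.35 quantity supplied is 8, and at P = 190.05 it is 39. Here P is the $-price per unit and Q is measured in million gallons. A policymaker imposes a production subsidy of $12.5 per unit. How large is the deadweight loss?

$21.11 million

Demand slope = (140.15 − 202.15)/(39 − 8) = −2, so P = 218.15 − 2Q.
Supply slope = (190.05 − 137.35)/(39 − 8) = 1.7, so P = 123.75 + 1.7Q.
Competitive equilibrium: 218.15 − 2Q = 123.75 + 1.7Q → Q* = 25.51351, P* = 167.12297.
The subsidy lowers effective supply by 12.5: P = 111.25 + 1.7Q.
New quantity: 218.15 − 2Q = 111.25 + 1.7Q → Q' = 28.89189.
Overproduction ΔQ = 28.89189 − 25.51351 = 3.37838; wedge = subsidy = 12.5.
Welfare loss = ½ × 3.37838 × 12.5 = $21.11 million.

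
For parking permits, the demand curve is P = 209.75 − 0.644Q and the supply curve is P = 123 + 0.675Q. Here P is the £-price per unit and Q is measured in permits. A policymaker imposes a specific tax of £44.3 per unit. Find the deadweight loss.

Competitive equilibrium: 209.75 − 0.644Q = 123 + 0.675Q → Q* = 65.7695, P* = 167.3944.
With the tax, the buyer price exceeds the seller price by 44.3: (209.75 − 0.644Q) − (123 + 0.675Q) = 44.3 → Q' = 32.1835.
ΔQ = 65.7695 − 32.1835 = 33.586; the wedge equals the tax, 44.3.
DWL = ½ × 33.586 × 44.3 = £743.93.

£743.93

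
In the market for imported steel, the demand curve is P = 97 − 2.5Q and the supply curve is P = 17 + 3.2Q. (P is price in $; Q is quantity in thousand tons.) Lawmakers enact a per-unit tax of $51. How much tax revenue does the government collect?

$259.47 thousand

Competitive equilibrium: 97 − 2.5Q = 17 + 3.2Q → Q* = 14.0351, P* = 61.9123.
With the tax, the buyer price exceeds the seller price by 51: (97 − 2.5Q) − (17 + 3.2Q) = 51 → Q' = 5.0877.
Tax revenue = 51 × 5.0877 = $259.47 thousand.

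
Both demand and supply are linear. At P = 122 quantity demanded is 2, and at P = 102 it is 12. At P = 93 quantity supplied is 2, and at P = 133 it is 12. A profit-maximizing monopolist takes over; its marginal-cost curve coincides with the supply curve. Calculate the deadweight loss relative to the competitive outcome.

Demand slope = (102 − 122)/(12 − 2) = −2, so P = 126 − 2Q.
Supply slope = (133 − 93)/(12 − 2) = 4, so P = 85 + 4Q.
Competitive equilibrium: 126 − 2Q = 85 + 4Q → Q* = 6.8333, P* = 112.3333.
Marginal revenue: MR = 126 − 4Q. Set MR = MC: 126 − 4Q = 85 + 4Q → Q_m = 5.125.
Price P_m = 126 − 2·5.125 = 115.75; MC(Q_m) = 85 + 4·5.125 = 105.5.
Competitive Q* = 6.8333, so ΔQ = 1.7083; wedge = 115.75 − 105.5 = 10.25.
Deadweight loss = ½ × 1.7083 × 10.25 = 8.76.

8.76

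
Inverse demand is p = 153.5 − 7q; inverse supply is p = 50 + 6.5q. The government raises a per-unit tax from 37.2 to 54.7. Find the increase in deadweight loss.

Competitive equilibrium: 153.5 − 7q = 50 + 6.5q → q* = 7.6667, p* = 99.8333.
For a per-unit tax t: Δq = t/13.5, so DWL = ½·t·(t/13.5) = t²/27.
At t = 37.2: DWL = 51.2533. At t = 54.7: DWL = 110.8181.
Increase = 110.8181 − 51.2533 = 59.56.

59.56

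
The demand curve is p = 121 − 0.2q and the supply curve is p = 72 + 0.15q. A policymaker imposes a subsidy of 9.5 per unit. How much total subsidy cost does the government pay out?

Competitive equilibrium: 121 − 0.2q = 72 + 0.15q → q* = 140, p* = 93.
The subsidy lowers effective supply by 9.5: p = 62.5 + 0.15q.
New quantity: 121 − 0.2q = 62.5 + 0.15q → q' = 167.1429.
Total subsidy cost = 9.5 × 167.1429 = 1587.86.

1587.86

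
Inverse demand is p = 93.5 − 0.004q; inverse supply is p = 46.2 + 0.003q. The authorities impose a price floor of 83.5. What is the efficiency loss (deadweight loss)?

63431.43

Competitive equilibrium: 93.5 − 0.004q = 46.2 + 0.003q → q* = 6757.1429, p* = 66.4714.
At the floor p = 83.5, quantity demanded = (93.5 − 83.5)/0.004 = 2500.
Sellers' marginal cost at q' = 2500: 46.2 + 0.003·2500 = 53.7.
Δq = 6757.1429 − 2500 = 4257.1429; wedge = 83.5 − 53.7 = 29.8.
DWL = ½ × 4257.1429 × 29.8 = 63431.43.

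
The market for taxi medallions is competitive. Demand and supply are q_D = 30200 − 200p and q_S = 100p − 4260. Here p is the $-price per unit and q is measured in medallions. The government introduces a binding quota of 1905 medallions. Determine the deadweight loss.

$212401.02

In inverse form: demand p = 151 − 0.005q, supply p = 42.6 + 0.01q.
Competitive equilibrium: 151 − 0.005q = 42.6 + 0.01q → q* = 7226.6667, p* = 114.8667.
At q = 1905: demand price = 151 − 0.005·1905 = 141.475; supply price = 42.6 + 0.01·1905 = 61.65.
Δq = 7226.6667 − 1905 = 5321.6667; wedge = 141.475 − 61.65 = 79.825.
Deadweight loss = ½ × 5321.6667 × 79.825 = $212401.02.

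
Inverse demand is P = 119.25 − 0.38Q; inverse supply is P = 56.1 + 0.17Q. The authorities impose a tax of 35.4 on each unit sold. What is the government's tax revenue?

1786.09

Competitive equilibrium: 119.25 − 0.38Q = 56.1 + 0.17Q → Q* = 114.8182, P* = 75.6191.
With the tax, the buyer price exceeds the seller price by 35.4: (119.25 − 0.38Q) − (56.1 + 0.17Q) = 35.4 → Q' = 50.4545.
Tax revenue = 35.4 × 50.4545 = 1786.09.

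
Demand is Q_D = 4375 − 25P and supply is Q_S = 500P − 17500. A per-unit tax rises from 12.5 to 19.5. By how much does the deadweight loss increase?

In inverse form: demand P = 175 − 0.04Q, supply P = 35 + 0.002Q.
Competitive equilibrium: 175 − 0.04Q = 35 + 0.002Q → Q* = 3333.3333, P* = 41.6667.
For a per-unit tax t: ΔQ = t/0.042, so DWL = ½·t·(t/0.042) = t²/0.084.
At t = 12.5: DWL = 1860.119. At t = 19.5: DWL = 4526.786.
Increase = 4526.786 − 1860.119 = 2666.67.

2666.67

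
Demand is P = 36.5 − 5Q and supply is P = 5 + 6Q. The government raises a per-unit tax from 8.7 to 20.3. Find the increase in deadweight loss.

Competitive equilibrium: 36.5 − 5Q = 5 + 6Q → Q* = 2.8636, P* = 22.1818.
For a per-unit tax t: ΔQ = t/11, so DWL = ½·t·(t/11) = t²/22.
At t = 8.7: DWL = 3.44. At t = 20.3: DWL = 18.731.
Increase = 18.731 − 3.44 = 15.29.

15.29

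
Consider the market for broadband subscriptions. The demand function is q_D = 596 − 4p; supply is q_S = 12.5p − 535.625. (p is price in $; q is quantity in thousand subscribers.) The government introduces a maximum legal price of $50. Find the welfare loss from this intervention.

$8903.30 thousand

In inverse form: demand p = 149 − 0.25q, supply p = 42.85 + 0.08q.
Competitive equilibrium: 149 − 0.25q = 42.85 + 0.08q → q* = 321.66667, p* = 68.58333.
At the ceiling p = 50, quantity supplied = (50 − 42.85)/0.08 = 89.375.
Willingness to pay at q' = 89.375: 149 − 0.25·89.375 = 126.65625.
Δq = 321.66667 − 89.375 = 232.29167; wedge = 126.65625 − 50 = 76.65625.
The triangle = ½ × 232.29167 × 76.65625 = $8903.30 thousand.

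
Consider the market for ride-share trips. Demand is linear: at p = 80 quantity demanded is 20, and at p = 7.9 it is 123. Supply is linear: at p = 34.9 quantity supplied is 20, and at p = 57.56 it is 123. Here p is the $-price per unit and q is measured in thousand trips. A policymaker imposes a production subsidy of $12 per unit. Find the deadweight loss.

Demand slope = (7.9 − 80)/(123 − 20) = −0.7, so p = 94 − 0.7q.
Supply slope = (57.56 − 34.9)/(123 − 20) = 0.22, so p = 30.5 + 0.22q.
Competitive equilibrium: 94 − 0.7q = 30.5 + 0.22q → q* = 69.0217, p* = 45.6848.
The subsidy lowers effective supply by 12: p = 18.5 + 0.22q.
New quantity: 94 − 0.7q = 18.5 + 0.22q → q' = 82.0652.
Overproduction Δq = 82.0652 − 69.0217 = 13.0435; wedge = subsidy = 12.
The triangle = ½ × 13.0435 × 12 = $78.26 thousand.

$78.26 thousand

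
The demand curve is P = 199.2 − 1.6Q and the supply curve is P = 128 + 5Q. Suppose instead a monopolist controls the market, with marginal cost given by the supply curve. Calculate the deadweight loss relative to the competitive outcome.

14.62

Competitive equilibrium: 199.2 − 1.6Q = 128 + 5Q → Q* = 10.7879, P* = 181.9394.
Marginal revenue: MR = 199.2 − 3.2Q. Set MR = MC: 199.2 − 3.2Q = 128 + 5Q → Q_m = 8.6829.
Price P_m = 199.2 − 1.6·8.6829 = 185.3074; MC(Q_m) = 128 + 5·8.6829 = 171.4145.
Competitive Q* = 10.7879, so ΔQ = 2.105; wedge = 185.3074 − 171.4145 = 13.8929.
Deadweight loss = ½ × 2.105 × 13.8929 = 14.62.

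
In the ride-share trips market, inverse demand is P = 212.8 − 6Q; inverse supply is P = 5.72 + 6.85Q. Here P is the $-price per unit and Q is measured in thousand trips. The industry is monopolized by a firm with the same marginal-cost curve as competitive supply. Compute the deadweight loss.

Competitive equilibrium: 212.8 − 6Q = 5.72 + 6.85Q → Q* = 16.1152, P* = 116.1089.
Marginal revenue: MR = 212.8 − 12Q. Set MR = MC: 212.8 − 12Q = 5.72 + 6.85Q → Q_m = 10.9857.
Price P_m = 212.8 − 6·10.9857 = 146.8858; MC(Q_m) = 5.72 + 6.85·10.9857 = 80.972.
Competitive Q* = 16.1152, so ΔQ = 5.1295; wedge = 146.8858 − 80.972 = 65.9138.
Deadweight loss = ½ × 5.1295 × 65.9138 = $169.05 thousand.

$169.05 thousand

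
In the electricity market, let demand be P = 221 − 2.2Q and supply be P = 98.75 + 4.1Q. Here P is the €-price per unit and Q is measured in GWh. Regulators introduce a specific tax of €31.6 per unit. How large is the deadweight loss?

€79.25

Competitive equilibrium: 221 − 2.2Q = 98.75 + 4.1Q → Q* = 19.4048, P* = 178.3095.
With the tax, the buyer price exceeds the seller price by 31.6: (221 − 2.2Q) − (98.75 + 4.1Q) = 31.6 → Q' = 14.3889.
ΔQ = 19.4048 − 14.3889 = 5.0159; the wedge equals the tax, 31.6.
The triangle = ½ × 5.0159 × 31.6 = €79.25.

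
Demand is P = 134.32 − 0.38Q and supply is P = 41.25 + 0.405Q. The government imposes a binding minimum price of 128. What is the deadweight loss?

4077.88

Competitive equilibrium: 134.32 − 0.38Q = 41.25 + 0.405Q → Q* = 118.5605, P* = 89.267.
At the floor P = 128, quantity demanded = (134.32 − 128)/0.38 = 16.6316.
Sellers' marginal cost at Q' = 16.6316: 41.25 + 0.405·16.6316 = 47.9858.
ΔQ = 118.5605 − 16.6316 = 101.9289; wedge = 128 − 47.9858 = 80.0142.
DWL = ½ × 101.9289 × 80.0142 = 4077.88.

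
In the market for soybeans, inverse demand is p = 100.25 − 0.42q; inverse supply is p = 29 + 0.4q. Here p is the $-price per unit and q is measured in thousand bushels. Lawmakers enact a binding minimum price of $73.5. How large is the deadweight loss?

$220.67 thousand

Competitive equilibrium: 100.25 − 0.42q = 29 + 0.4q → q* = 86.8902, p* = 63.7561.
At the floor p = 73.5, quantity demanded = (100.25 − 73.5)/0.42 = 63.6905.
Sellers' marginal cost at q' = 63.6905: 29 + 0.4·63.6905 = 54.4762.
Δq = 86.8902 − 63.6905 = 23.1997; wedge = 73.5 − 54.4762 = 19.0238.
The triangle = ½ × 23.1997 × 19.0238 = $220.67 thousand.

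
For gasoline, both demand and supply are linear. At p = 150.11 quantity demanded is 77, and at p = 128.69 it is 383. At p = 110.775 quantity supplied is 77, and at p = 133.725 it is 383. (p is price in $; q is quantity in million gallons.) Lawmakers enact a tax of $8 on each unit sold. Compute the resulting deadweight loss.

Demand slope = (128.69 − 150.11)/(383 − 77) = −0.07, so p = 155.5 − 0.07q.
Supply slope = (133.725 − 110.775)/(383 − 77) = 0.075, so p = 105 + 0.075q.
Competitive equilibrium: 155.5 − 0.07q = 105 + 0.075q → q* = 348.2759, p* = 131.1207.
With the tax, the buyer price exceeds the seller price by 8: (155.5 − 0.07q) − (105 + 0.075q) = 8 → q' = 293.1034.
Δq = 348.2759 − 293.1034 = 55.1725; the wedge equals the tax, 8.
Deadweight loss = ½ × 55.1725 × 8 = $220.69 million.

$220.69 million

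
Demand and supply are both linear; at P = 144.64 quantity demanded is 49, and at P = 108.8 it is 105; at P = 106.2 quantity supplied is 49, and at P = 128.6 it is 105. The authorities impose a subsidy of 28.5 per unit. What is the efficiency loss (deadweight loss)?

Demand slope = (108.8 − 144.64)/(105 − 49) = −0.64, so P = 176 − 0.64Q.
Supply slope = (128.6 − 106.2)/(105 − 49) = 0.4, so P = 86.6 + 0.4Q.
Competitive equilibrium: 176 − 0.64Q = 86.6 + 0.4Q → Q* = 85.96154, P* = 120.98462.
The subsidy lowers effective supply by 28.5: P = 58.1 + 0.4Q.
New quantity: 176 − 0.64Q = 58.1 + 0.4Q → Q' = 113.36538.
Overproduction ΔQ = 113.36538 − 85.96154 = 27.40384; wedge = subsidy = 28.5.
DWL = ½ × 27.40384 × 28.5 = 390.50.

390.50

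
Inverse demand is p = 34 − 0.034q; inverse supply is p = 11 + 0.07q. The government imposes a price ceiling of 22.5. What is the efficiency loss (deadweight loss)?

168.17

Competitive equilibrium: 34 − 0.034q = 11 + 0.07q → q* = 221.1538, p* = 26.4808.
At the ceiling p = 22.5, quantity supplied = (22.5 − 11)/0.07 = 164.2857.
Willingness to pay at q' = 164.2857: 34 − 0.034·164.2857 = 28.4143.
Δq = 221.1538 − 164.2857 = 56.8681; wedge = 28.4143 − 22.5 = 5.9143.
Deadweight loss = ½ × 56.8681 × 5.9143 = 168.17.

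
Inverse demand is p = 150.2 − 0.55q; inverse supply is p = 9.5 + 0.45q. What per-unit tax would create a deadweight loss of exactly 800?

Competitive equilibrium: 150.2 − 0.55q = 9.5 + 0.45q → q* = 140.7, p* = 72.815.
A tax t gives Δq = t/1 and wedge t, so DWL = t²/2.
t²/2 = 800 → t² = 1600 → t = 40.

40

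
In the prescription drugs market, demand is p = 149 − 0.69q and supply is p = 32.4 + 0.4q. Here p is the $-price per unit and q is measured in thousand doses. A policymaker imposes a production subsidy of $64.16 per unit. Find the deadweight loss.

Competitive equilibrium: 149 − 0.69q = 32.4 + 0.4q → q* = 106.9725, p* = 75.189.
The subsidy lowers effective supply by 64.16: p = 0.4q − 31.76.
New quantity: 149 − 0.69q = 0.4q − 31.76 → q' = 165.8349.
Overproduction Δq = 165.8349 − 106.9725 = 58.8624; wedge = subsidy = 64.16.
DWL = ½ × 58.8624 × 64.16 = $1888.31 thousand.

$1888.31 thousand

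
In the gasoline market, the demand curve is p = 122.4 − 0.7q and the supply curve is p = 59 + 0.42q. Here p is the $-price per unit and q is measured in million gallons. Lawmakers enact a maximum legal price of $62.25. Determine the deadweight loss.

$1337.38 million

Competitive equilibrium: 122.4 − 0.7q = 59 + 0.42q → q* = 56.6071, p* = 82.775.
At the ceiling p = 62.25, quantity supplied = (62.25 − 59)/0.42 = 7.7381.
Willingness to pay at q' = 7.7381: 122.4 − 0.7·7.7381 = 116.9833.
Δq = 56.6071 − 7.7381 = 48.869; wedge = 116.9833 − 62.25 = 54.7333.
The triangle = ½ × 48.869 × 54.7333 = $1337.38 million.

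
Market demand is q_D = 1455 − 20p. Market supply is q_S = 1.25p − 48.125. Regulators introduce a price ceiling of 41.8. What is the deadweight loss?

In inverse form: demand p = 72.75 − 0.05q, supply p = 38.5 + 0.8q.
Competitive equilibrium: 72.75 − 0.05q = 38.5 + 0.8q → q* = 40.2941, p* = 70.7353.
At the ceiling p = 41.8, quantity supplied = (41.8 − 38.5)/0.8 = 4.125.
Willingness to pay at q' = 4.125: 72.75 − 0.05·4.125 = 72.5438.
Δq = 40.2941 − 4.125 = 36.1691; wedge = 72.5438 − 41.8 = 30.7438.
DWL = ½ × 36.1691 × 30.7438 = 555.99.

555.99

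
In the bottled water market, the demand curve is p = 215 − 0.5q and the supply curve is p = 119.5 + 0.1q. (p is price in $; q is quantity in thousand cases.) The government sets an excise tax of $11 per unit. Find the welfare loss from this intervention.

$100.83 thousand

Competitive equilibrium: 215 − 0.5q = 119.5 + 0.1q → q* = 159.1667, p* = 135.4167.
With the tax, the buyer price exceeds the seller price by 11: (215 − 0.5q) − (119.5 + 0.1q) = 11 → q' = 140.8333.
Δq = 159.1667 − 140.8333 = 18.3334; the wedge equals the tax, 11.
Deadweight loss = ½ × 18.3334 × 11 = $100.83 thousand.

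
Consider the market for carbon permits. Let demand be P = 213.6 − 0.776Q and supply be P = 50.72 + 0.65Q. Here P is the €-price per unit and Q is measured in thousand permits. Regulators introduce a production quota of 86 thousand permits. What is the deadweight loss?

Competitive equilibrium: 213.6 − 0.776Q = 50.72 + 0.65Q → Q* = 114.2216, P* = 124.964.
At Q = 86: demand price = 213.6 − 0.776·86 = 146.864; supply price = 50.72 + 0.65·86 = 106.62.
ΔQ = 114.2216 − 86 = 28.2216; wedge = 146.864 − 106.62 = 40.244.
Deadweight loss = ½ × 28.2216 × 40.244 = €567.88 thousand.

€567.88 thousand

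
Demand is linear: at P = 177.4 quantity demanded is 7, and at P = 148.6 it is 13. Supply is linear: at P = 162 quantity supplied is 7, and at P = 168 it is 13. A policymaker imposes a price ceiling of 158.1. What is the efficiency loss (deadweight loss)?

Demand slope = (148.6 − 177.4)/(13 − 7) = −4.8, so P = 211 − 4.8Q.
Supply slope = (168 − 162)/(13 − 7) = 1, so P = 155 + Q.
Competitive equilibrium: 211 − 4.8Q = 155 + Q → Q* = 9.6552, P* = 164.6552.
At the ceiling P = 158.1, quantity supplied = (158.1 − 155)/1 = 3.1.
Willingness to pay at Q' = 3.1: 211 − 4.8·3.1 = 196.12.
ΔQ = 9.6552 − 3.1 = 6.5552; wedge = 196.12 − 158.1 = 38.02.
Welfare loss = ½ × 6.5552 × 38.02 = 124.61.

124.61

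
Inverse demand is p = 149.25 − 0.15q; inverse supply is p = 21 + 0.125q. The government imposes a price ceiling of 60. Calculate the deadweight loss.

Competitive equilibrium: 149.25 − 0.15q = 21 + 0.125q → q* = 466.3636, p* = 79.2955.
At the ceiling p = 60, quantity supplied = (60 − 21)/0.125 = 312.
Willingness to pay at q' = 312: 149.25 − 0.15·312 = 102.45.
Δq = 466.3636 − 312 = 154.3636; wedge = 102.45 − 60 = 42.45.
Welfare loss = ½ × 154.3636 × 42.45 = 3276.37.

3276.37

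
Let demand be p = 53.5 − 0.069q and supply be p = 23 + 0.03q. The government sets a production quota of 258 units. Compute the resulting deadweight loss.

Competitive equilibrium: 53.5 − 0.069q = 23 + 0.03q → q* = 308.0808, p* = 32.2424.
At q = 258: demand price = 53.5 − 0.069·258 = 35.698; supply price = 23 + 0.03·258 = 30.74.
Δq = 308.0808 − 258 = 50.0808; wedge = 35.698 − 30.74 = 4.958.
DWL = ½ × 50.0808 × 4.958 = 124.15.

124.15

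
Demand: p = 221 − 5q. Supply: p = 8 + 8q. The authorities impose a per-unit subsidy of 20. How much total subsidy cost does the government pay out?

Competitive equilibrium: 221 − 5q = 8 + 8q → q* = 16.3846, p* = 139.0769.
The subsidy lowers effective supply by 20: p = 8q − 12.
New quantity: 221 − 5q = 8q − 12 → q' = 17.9231.
Total subsidy cost = 20 × 17.9231 = 358.46.

358.46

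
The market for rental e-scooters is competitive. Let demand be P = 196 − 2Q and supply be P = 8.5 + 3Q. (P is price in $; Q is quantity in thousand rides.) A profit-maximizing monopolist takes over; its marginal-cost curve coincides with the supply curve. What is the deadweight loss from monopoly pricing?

$286.99 thousand

Competitive equilibrium: 196 − 2Q = 8.5 + 3Q → Q* = 37.5, P* = 121.
Marginal revenue: MR = 196 − 4Q. Set MR = MC: 196 − 4Q = 8.5 + 3Q → Q_m = 26.7857.
Price P_m = 196 − 2·26.7857 = 142.4286; MC(Q_m) = 8.5 + 3·26.7857 = 88.8571.
Competitive Q* = 37.5, so ΔQ = 10.7143; wedge = 142.4286 − 88.8571 = 53.5715.
Welfare loss = ½ × 10.7143 × 53.5715 = $286.99 thousand.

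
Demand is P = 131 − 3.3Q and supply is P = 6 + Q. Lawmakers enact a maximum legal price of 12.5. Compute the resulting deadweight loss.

Competitive equilibrium: 131 − 3.3Q = 6 + Q → Q* = 29.0698, P* = 35.0698.
At the ceiling P = 12.5, quantity supplied = (12.5 − 6)/1 = 6.5.
Willingness to pay at Q' = 6.5: 131 − 3.3·6.5 = 109.55.
ΔQ = 29.0698 − 6.5 = 22.5698; wedge = 109.55 − 12.5 = 97.05.
Deadweight loss = ½ × 22.5698 × 97.05 = 1095.20.

1095.20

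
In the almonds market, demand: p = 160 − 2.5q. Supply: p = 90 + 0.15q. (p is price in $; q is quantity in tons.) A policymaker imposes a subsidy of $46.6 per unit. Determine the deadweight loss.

Competitive equilibrium: 160 − 2.5q = 90 + 0.15q → q* = 26.4151, p* = 93.9623.
The subsidy lowers effective supply by 46.6: p = 43.4 + 0.15q.
New quantity: 160 − 2.5q = 43.4 + 0.15q → q' = 44.
Overproduction Δq = 44 − 26.4151 = 17.5849; wedge = subsidy = 46.6.
DWL = ½ × 17.5849 × 46.6 = $409.73.

$409.73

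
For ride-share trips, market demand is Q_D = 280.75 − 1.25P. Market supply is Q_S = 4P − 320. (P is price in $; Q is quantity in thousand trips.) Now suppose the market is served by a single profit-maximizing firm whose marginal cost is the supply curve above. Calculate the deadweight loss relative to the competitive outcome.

$1861.89 thousand

In inverse form: demand P = 224.6 − 0.8Q, supply P = 80 + 0.25Q.
Competitive equilibrium: 224.6 − 0.8Q = 80 + 0.25Q → Q* = 137.71429, P* = 114.42857.
Marginal revenue: MR = 224.6 − 1.6Q. Set MR = MC: 224.6 − 1.6Q = 80 + 0.25Q → Q_m = 78.16216.
Price P_m = 224.6 − 0.8·78.16216 = 162.07027; MC(Q_m) = 80 + 0.25·78.16216 = 99.54054.
Competitive Q* = 137.71429, so ΔQ = 59.55213; wedge = 162.07027 − 99.54054 = 62.52973.
The triangle = ½ × 59.55213 × 62.52973 = $1861.89 thousand.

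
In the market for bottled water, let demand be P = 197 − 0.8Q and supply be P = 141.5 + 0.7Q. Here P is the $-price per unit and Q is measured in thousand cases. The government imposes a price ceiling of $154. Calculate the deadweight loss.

Competitive equilibrium: 197 − 0.8Q = 141.5 + 0.7Q → Q* = 37, P* = 167.4.
At the ceiling P = 154, quantity supplied = (154 − 141.5)/0.7 = 17.8571.
Willingness to pay at Q' = 17.8571: 197 − 0.8·17.8571 = 182.7143.
ΔQ = 37 − 17.8571 = 19.1429; wedge = 182.7143 − 154 = 28.7143.
The triangle = ½ × 19.1429 × 28.7143 = $274.84 thousand.

$274.84 thousand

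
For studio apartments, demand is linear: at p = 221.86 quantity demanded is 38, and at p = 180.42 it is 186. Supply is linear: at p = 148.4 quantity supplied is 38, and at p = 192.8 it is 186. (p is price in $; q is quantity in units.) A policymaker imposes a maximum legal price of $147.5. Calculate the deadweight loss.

Demand slope = (180.42 − 221.86)/(186 − 38) = −0.28, so p = 232.5 − 0.28q.
Supply slope = (192.8 − 148.4)/(186 − 38) = 0.3, so p = 137 + 0.3q.
Competitive equilibrium: 232.5 − 0.28q = 137 + 0.3q → q* = 164.65517, p* = 186.39655.
At the ceiling p = 147.5, quantity supplied = (147.5 − 137)/0.3 = 35.
Willingness to pay at q' = 35: 232.5 − 0.28·35 = 222.7.
Δq = 164.65517 − 35 = 129.65517; wedge = 222.7 − 147.5 = 75.2.
Welfare loss = ½ × 129.65517 × 75.2 = $4875.03.

$4875.03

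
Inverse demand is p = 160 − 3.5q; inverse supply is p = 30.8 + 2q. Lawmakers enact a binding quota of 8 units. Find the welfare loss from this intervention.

659.91

Competitive equilibrium: 160 − 3.5q = 30.8 + 2q → q* = 23.4909, p* = 77.7818.
At q = 8: demand price = 160 − 3.5·8 = 132; supply price = 30.8 + 2·8 = 46.8.
Δq = 23.4909 − 8 = 15.4909; wedge = 132 − 46.8 = 85.2.
The triangle = ½ × 15.4909 × 85.2 = 659.91.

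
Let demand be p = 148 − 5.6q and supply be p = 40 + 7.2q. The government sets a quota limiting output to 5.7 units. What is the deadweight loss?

47.961

Competitive equilibrium: 148 − 5.6q = 40 + 7.2q → q* = 8.4375, p* = 100.75.
At q = 5.7: demand price = 148 − 5.6·5.7 = 116.08; supply price = 40 + 7.2·5.7 = 81.04.
Δq = 8.4375 − 5.7 = 2.7375; wedge = 116.08 − 81.04 = 35.04.
DWL = ½ × 2.7375 × 35.04 = 47.961.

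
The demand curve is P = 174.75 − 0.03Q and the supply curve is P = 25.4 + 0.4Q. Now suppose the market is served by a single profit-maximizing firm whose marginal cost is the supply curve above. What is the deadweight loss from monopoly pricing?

110.32

Competitive equilibrium: 174.75 − 0.03Q = 25.4 + 0.4Q → Q* = 347.3256, P* = 164.3302.
Marginal revenue: MR = 174.75 − 0.06Q. Set MR = MC: 174.75 − 0.06Q = 25.4 + 0.4Q → Q_m = 324.6739.
Price P_m = 174.75 − 0.03·324.6739 = 165.0098; MC(Q_m) = 25.4 + 0.4·324.6739 = 155.2696.
Competitive Q* = 347.3256, so ΔQ = 22.6517; wedge = 165.0098 − 155.2696 = 9.7402.
The triangle = ½ × 22.6517 × 9.7402 = 110.32.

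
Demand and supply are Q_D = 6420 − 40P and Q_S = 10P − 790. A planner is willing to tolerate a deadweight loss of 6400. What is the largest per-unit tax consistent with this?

In inverse form: demand P = 160.5 − 0.025Q, supply P = 79 + 0.1Q.
Competitive equilibrium: 160.5 − 0.025Q = 79 + 0.1Q → Q* = 652, P* = 144.2.
A tax t gives ΔQ = t/0.125 and wedge t, so DWL = t²/0.25.
t²/0.25 = 6400 → t² = 1600 → t = 40.

40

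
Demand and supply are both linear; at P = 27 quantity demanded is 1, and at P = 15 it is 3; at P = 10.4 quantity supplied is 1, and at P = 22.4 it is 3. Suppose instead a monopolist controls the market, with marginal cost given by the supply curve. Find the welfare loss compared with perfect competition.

3.79

Demand slope = (15 − 27)/(3 − 1) = −6, so P = 33 − 6Q.
Supply slope = (22.4 − 10.4)/(3 − 1) = 6, so P = 4.4 + 6Q.
Competitive equilibrium: 33 − 6Q = 4.4 + 6Q → Q* = 2.3833, P* = 18.7.
Marginal revenue: MR = 33 − 12Q. Set MR = MC: 33 − 12Q = 4.4 + 6Q → Q_m = 1.5889.
Price P_m = 33 − 6·1.5889 = 23.4666; MC(Q_m) = 4.4 + 6·1.5889 = 13.9334.
Competitive Q* = 2.3833, so ΔQ = 0.7944; wedge = 23.4666 − 13.9334 = 9.5332.
The triangle = ½ × 0.7944 × 9.5332 = 3.79.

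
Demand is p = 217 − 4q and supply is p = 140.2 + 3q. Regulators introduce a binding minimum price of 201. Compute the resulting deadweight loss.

170.10

Competitive equilibrium: 217 − 4q = 140.2 + 3q → q* = 10.9714, p* = 173.1143.
At the floor p = 201, quantity demanded = (217 − 201)/4 = 4.
Sellers' marginal cost at q' = 4: 140.2 + 3·4 = 152.2.
Δq = 10.9714 − 4 = 6.9714; wedge = 201 − 152.2 = 48.8.
DWL = ½ × 6.9714 × 48.8 = 170.10.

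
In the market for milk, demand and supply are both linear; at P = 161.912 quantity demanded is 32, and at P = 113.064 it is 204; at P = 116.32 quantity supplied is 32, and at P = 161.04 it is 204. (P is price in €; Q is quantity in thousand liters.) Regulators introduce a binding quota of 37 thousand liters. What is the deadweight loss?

€1689.35 thousand

Demand slope = (113.064 − 161.912)/(204 − 32) = −0.284, so P = 171 − 0.284Q.
Supply slope = (161.04 − 116.32)/(204 − 32) = 0.26, so P = 108 + 0.26Q.
Competitive equilibrium: 171 − 0.284Q = 108 + 0.26Q → Q* = 115.8088, P* = 138.1103.
At Q = 37: demand price = 171 − 0.284·37 = 160.492; supply price = 108 + 0.26·37 = 117.62.
ΔQ = 115.8088 − 37 = 78.8088; wedge = 160.492 − 117.62 = 42.872.
Deadweight loss = ½ × 78.8088 × 42.872 = €1689.35 thousand.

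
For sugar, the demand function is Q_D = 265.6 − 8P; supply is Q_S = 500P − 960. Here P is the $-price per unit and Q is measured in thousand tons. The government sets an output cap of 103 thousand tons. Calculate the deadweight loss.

$1303.95 thousand

In inverse form: demand P = 33.2 − 0.125Q, supply P = 1.92 + 0.002Q.
Competitive equilibrium: 33.2 − 0.125Q = 1.92 + 0.002Q → Q* = 246.2992, P* = 2.4126.
At Q = 103: demand price = 33.2 − 0.125·103 = 20.325; supply price = 1.92 + 0.002·103 = 2.126.
ΔQ = 246.2992 − 103 = 143.2992; wedge = 20.325 − 2.126 = 18.199.
Welfare loss = ½ × 143.2992 × 18.199 = $1303.95 thousand.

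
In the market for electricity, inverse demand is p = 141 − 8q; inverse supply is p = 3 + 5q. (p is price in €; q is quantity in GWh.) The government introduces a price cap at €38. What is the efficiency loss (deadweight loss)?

Competitive equilibrium: 141 − 8q = 3 + 5q → q* = 10.6154, p* = 56.0769.
At the ceiling p = 38, quantity supplied = (38 − 3)/5 = 7.
Willingness to pay at q' = 7: 141 − 8·7 = 85.
Δq = 10.6154 − 7 = 3.6154; wedge = 85 − 38 = 47.
The triangle = ½ × 3.6154 × 47 = €84.96.

€84.96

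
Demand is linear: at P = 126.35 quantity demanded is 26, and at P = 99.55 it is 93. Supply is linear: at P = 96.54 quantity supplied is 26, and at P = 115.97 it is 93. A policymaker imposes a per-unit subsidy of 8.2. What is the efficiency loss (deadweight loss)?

48.72

Demand slope = (99.55 − 126.35)/(93 − 26) = −0.4, so P = 136.75 − 0.4Q.
Supply slope = (115.97 − 96.54)/(93 − 26) = 0.29, so P = 89 + 0.29Q.
Competitive equilibrium: 136.75 − 0.4Q = 89 + 0.29Q → Q* = 69.2029, P* = 109.0688.
The subsidy lowers effective supply by 8.2: P = 80.8 + 0.29Q.
New quantity: 136.75 − 0.4Q = 80.8 + 0.29Q → Q' = 81.087.
Overproduction ΔQ = 81.087 − 69.2029 = 11.8841; wedge = subsidy = 8.2.
The triangle = ½ × 11.8841 × 8.2 = 48.72.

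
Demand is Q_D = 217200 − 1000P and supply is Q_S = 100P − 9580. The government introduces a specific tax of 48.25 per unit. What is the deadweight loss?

105821.02

In inverse form: demand P = 217.2 − 0.001Q, supply P = 95.8 + 0.01Q.
Competitive equilibrium: 217.2 − 0.001Q = 95.8 + 0.01Q → Q* = 11036.3636, P* = 206.1636.
With the tax, the buyer price exceeds the seller price by 48.25: (217.2 − 0.001Q) − (95.8 + 0.01Q) = 48.25 → Q' = 6650.
ΔQ = 11036.3636 − 6650 = 4386.3636; the wedge equals the tax, 48.25.
The triangle = ½ × 4386.3636 × 48.25 = 105821.02.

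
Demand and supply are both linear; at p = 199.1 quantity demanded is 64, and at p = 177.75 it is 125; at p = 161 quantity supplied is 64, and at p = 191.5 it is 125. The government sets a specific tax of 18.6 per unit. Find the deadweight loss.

Demand slope = (177.75 − 199.1)/(125 − 64) = −0.35, so p = 221.5 − 0.35q.
Supply slope = (191.5 − 161)/(125 − 64) = 0.5, so p = 129 + 0.5q.
Competitive equilibrium: 221.5 − 0.35q = 129 + 0.5q → q* = 108.8235, p* = 183.4118.
With the tax, the buyer price exceeds the seller price by 18.6: (221.5 − 0.35q) − (129 + 0.5q) = 18.6 → q' = 86.9412.
Δq = 108.8235 − 86.9412 = 21.8823; the wedge equals the tax, 18.6.
Welfare loss = ½ × 21.8823 × 18.6 = 203.51.

203.51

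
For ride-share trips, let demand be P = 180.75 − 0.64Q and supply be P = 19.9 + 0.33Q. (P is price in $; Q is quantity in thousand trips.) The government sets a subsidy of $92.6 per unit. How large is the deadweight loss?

Competitive equilibrium: 180.75 − 0.64Q = 19.9 + 0.33Q → Q* = 165.8247, P* = 74.6222.
The subsidy lowers effective supply by 92.6: P = 0.33Q − 72.7.
New quantity: 180.75 − 0.64Q = 0.33Q − 72.7 → Q' = 261.2887.
Overproduction ΔQ = 261.2887 − 165.8247 = 95.464; wedge = subsidy = 92.6.
The triangle = ½ × 95.464 × 92.6 = $4419.98 thousand.

$4419.98 thousand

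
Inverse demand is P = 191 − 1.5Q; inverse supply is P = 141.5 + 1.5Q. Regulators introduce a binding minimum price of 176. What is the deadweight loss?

Competitive equilibrium: 191 − 1.5Q = 141.5 + 1.5Q → Q* = 16.5, P* = 166.25.
At the floor P = 176, quantity demanded = (191 − 176)/1.5 = 10.
Sellers' marginal cost at Q' = 10: 141.5 + 1.5·10 = 156.5.
ΔQ = 16.5 − 10 = 6.5; wedge = 176 − 156.5 = 19.5.
Welfare loss = ½ × 6.5 × 19.5 = 63.375.

63.375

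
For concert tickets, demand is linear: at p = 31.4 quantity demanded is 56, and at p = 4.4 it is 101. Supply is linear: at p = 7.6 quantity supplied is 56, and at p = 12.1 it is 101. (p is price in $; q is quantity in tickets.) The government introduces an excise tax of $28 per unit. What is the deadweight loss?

$560

Demand slope = (4.4 − 31.4)/(101 − 56) = −0.6, so p = 65 − 0.6q.
Supply slope = (12.1 − 7.6)/(101 − 56) = 0.1, so p = 2 + 0.1q.
Competitive equilibrium: 65 − 0.6q = 2 + 0.1q → q* = 90, p* = 11.
With the tax, the buyer price exceeds the seller price by 28: (65 − 0.6q) − (2 + 0.1q) = 28 → q' = 50.
Δq = 90 − 50 = 40; the wedge equals the tax, 28.
Deadweight loss = ½ × 40 × 28 = $560.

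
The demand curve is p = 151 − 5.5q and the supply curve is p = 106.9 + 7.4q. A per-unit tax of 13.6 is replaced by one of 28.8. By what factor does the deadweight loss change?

Competitive equilibrium: 151 − 5.5q = 106.9 + 7.4q → q* = 3.4186, p* = 132.1977.
For a per-unit tax t: Δq = t/12.9, so DWL = ½·t·(t/12.9) = t²/25.8.
At t = 13.6: DWL = 7.169. At t = 28.8: DWL = 32.149.
Ratio = (28.8/13.6)² = 4.484.

4.484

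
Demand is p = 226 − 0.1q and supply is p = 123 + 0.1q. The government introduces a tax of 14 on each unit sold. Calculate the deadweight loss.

490

Competitive equilibrium: 226 − 0.1q = 123 + 0.1q → q* = 515, p* = 174.5.
With the tax, the buyer price exceeds the seller price by 14: (226 − 0.1q) − (123 + 0.1q) = 14 → q' = 445.
Δq = 515 − 445 = 70; the wedge equals the tax, 14.
DWL = ½ × 70 × 14 = 490.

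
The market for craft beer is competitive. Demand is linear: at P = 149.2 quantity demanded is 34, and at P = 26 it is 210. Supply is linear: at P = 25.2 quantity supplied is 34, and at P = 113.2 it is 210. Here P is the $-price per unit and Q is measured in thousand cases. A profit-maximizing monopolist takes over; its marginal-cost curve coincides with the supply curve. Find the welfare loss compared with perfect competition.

Demand slope = (26 − 149.2)/(210 − 34) = −0.7, so P = 173 − 0.7Q.
Supply slope = (113.2 − 25.2)/(210 − 34) = 0.5, so P = 8.2 + 0.5Q.
Competitive equilibrium: 173 − 0.7Q = 8.2 + 0.5Q → Q* = 137.3333, P* = 76.8667.
Marginal revenue: MR = 173 − 1.4Q. Set MR = MC: 173 − 1.4Q = 8.2 + 0.5Q → Q_m = 86.7368.
Price P_m = 173 − 0.7·86.7368 = 112.2842; MC(Q_m) = 8.2 + 0.5·86.7368 = 51.5684.
Competitive Q* = 137.3333, so ΔQ = 50.5965; wedge = 112.2842 − 51.5684 = 60.7158.
Welfare loss = ½ × 50.5965 × 60.7158 = $1536 thousand.

$1536 thousand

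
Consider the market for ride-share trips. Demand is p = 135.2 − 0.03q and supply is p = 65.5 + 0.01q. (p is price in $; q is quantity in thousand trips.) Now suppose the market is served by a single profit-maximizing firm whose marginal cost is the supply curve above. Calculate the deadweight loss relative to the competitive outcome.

$11153.78 thousand

Competitive equilibrium: 135.2 − 0.03q = 65.5 + 0.01q → q* = 1742.5, p* = 82.925.
Marginal revenue: MR = 135.2 − 0.06q. Set MR = MC: 135.2 − 0.06q = 65.5 + 0.01q → q_m = 995.71429.
Price p_m = 135.2 − 0.03·995.71429 = 105.32857; MC(q_m) = 65.5 + 0.01·995.71429 = 75.45714.
Competitive q* = 1742.5, so Δq = 746.78571; wedge = 105.32857 − 75.45714 = 29.87143.
Deadweight loss = ½ × 746.78571 × 29.87143 = $11153.78 thousand.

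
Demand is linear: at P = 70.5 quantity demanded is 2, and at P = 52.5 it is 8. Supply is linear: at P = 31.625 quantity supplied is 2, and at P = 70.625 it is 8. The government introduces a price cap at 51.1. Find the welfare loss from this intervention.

5.71

Demand slope = (52.5 − 70.5)/(8 − 2) = −3, so P = 76.5 − 3Q.
Supply slope = (70.625 − 31.625)/(8 − 2) = 6.5, so P = 18.625 + 6.5Q.
Competitive equilibrium: 76.5 − 3Q = 18.625 + 6.5Q → Q* = 6.09211, P* = 58.22368.
At the ceiling P = 51.1, quantity supplied = (51.1 − 18.625)/6.5 = 4.99615.
Willingness to pay at Q' = 4.99615: 76.5 − 3·4.99615 = 61.51155.
ΔQ = 6.09211 − 4.99615 = 1.09596; wedge = 61.51155 − 51.1 = 10.41155.
DWL = ½ × 1.09596 × 10.41155 = 5.71.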